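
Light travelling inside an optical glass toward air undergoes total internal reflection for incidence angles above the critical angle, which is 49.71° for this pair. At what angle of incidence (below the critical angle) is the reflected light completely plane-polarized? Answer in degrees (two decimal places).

n₂/n₁ = sin θ_c = sin 49.71° = 0.7628.
tan θ_B equals the same ratio, so θ_B = arctan(0.7628) = 37.34°.

θ_B ≈ 37.34°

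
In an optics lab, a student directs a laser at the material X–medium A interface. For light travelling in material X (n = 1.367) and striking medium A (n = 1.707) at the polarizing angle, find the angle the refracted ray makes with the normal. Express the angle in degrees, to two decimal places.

θ_B = arctan(n₂/n₁) = arctan(1.707/1.367) = 51.31°.
At Brewster's angle the reflected and refracted rays are perpendicular, so θ_t = 90° − θ_B = 90° − 51.31° = 38.69°.

θ_t ≈ 38.69°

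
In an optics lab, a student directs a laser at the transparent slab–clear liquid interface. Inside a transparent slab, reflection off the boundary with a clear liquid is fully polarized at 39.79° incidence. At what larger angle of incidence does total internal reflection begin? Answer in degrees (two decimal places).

θ_c ≈ 56.39°

tan θ_B = n₂/n₁ = tan 39.79° = 0.8329.
Total internal reflection: sin θ_c = n₂/n₁ = 0.8329.
θ_c = arcsin(0.8329) = 56.39°.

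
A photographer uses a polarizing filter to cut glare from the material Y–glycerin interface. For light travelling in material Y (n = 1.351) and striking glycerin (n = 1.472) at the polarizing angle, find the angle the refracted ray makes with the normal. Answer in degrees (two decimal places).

tan θ_B = n₂/n₁ = 1.472/1.351 = 1.0896, so θ_B = 47.45°.
Since θ_B + θ_t = 90° at Brewster incidence, θ_t = 90° − 47.45° = 42.55°.

θ_t ≈ 42.55°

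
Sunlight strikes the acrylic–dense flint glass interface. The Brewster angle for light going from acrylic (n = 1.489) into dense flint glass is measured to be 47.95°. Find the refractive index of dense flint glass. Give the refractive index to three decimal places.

n ≈ 1.651

Full polarization of the reflected beam means tan θ_B = n₂/n₁, where n₁ is the incident medium (acrylic).
n₂ = n₁ tan θ_B = 1.489 × tan 47.95° = 1.651.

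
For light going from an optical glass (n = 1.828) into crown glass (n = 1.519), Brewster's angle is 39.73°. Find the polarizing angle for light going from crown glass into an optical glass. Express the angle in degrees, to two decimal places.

θ_B' ≈ 50.27°

Reversing the direction swaps n₁ and n₂, so tan θ_B' = 1/tan θ_B and θ_B' = 90° − θ_B.
Hence θ_B' = 90° − 39.73° = 50.27°.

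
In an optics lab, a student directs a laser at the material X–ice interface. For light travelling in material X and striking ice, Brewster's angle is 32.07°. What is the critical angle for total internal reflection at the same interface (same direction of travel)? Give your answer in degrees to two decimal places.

From Brewster, n₂/n₁ = tan θ_B = tan 32.07° = 0.6266.
Then sin θ_c = n₂/n₁ = 0.6266, so θ_c = arcsin 0.6266 = 38.80°.

θ_c ≈ 38.80°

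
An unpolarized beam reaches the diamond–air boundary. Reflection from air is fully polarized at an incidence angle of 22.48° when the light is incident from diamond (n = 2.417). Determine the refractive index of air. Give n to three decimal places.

Brewster's law: tan θ_B = n₂/n₁ (light incident in diamond, refracted into air).
n₂ = n₁ tan θ_B = 2.417 × tan 22.48° = 1.000.

n ≈ 1.000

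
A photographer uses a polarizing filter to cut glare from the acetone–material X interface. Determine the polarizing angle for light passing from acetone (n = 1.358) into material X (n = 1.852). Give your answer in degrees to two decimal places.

At Brewster's angle the reflected and refracted rays are perpendicular, which with Snell's law gives tan θ_B = n₂/n₁.
Brewster's condition: tan θ_B = n₂/n₁ = 1.852/1.358 = 1.3638.
So θ_B = arctan 1.3638 = 53.75°.

θ_B ≈ 53.75°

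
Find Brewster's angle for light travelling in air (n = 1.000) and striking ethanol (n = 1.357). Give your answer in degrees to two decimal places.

θ_B ≈ 53.61°

tan θ_B = n₂/n₁ = 1.357/1.000 = 1.3570.
So θ_B = arctan 1.3570 = 53.61°.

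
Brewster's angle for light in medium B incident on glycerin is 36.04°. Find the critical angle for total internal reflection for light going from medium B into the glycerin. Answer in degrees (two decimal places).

θ_c ≈ 46.69°

n₂/n₁ = tan 36.04° = 0.7276; the critical angle satisfies sin θ_c = n₂/n₁.
θ_c = arcsin(0.7276) = 46.69°.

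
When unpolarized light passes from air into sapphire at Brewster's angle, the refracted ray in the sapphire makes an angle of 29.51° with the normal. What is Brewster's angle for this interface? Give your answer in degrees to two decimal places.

θ_B ≈ 60.49°

Brewster's condition makes the reflected and refracted beams perpendicular: θ_B + θ_t = 90°.
So θ_B = 90° − θ_t = 90° − 29.51° = 60.49°.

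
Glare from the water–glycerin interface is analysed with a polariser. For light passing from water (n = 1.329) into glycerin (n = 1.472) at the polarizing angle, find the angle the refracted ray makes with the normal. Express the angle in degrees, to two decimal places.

θ_t ≈ 42.08°

θ_B = arctan(n₂/n₁) = arctan(1.472/1.329) = 47.92°.
At Brewster's angle the reflected and refracted rays are perpendicular, so θ_t = 90° − θ_B = 90° − 47.92° = 42.08°.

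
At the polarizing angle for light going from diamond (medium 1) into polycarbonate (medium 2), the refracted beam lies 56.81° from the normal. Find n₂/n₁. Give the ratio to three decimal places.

θ_B + θ_t = 90°, so θ_B = 90° − 56.81° = 33.19°.
Then n₂/n₁ = tan θ_B = tan 33.19° = 0.654.

n₂/n₁ ≈ 0.654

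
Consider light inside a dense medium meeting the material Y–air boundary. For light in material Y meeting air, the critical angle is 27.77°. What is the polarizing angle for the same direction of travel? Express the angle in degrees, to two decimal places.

θ_B ≈ 24.98°

sin θ_c = n₂/n₁, so n₂/n₁ = sin 27.77° = 0.4659.
Brewster: tan θ_B = n₂/n₁ = 0.4659.
θ_B = arctan(0.4659) = 24.98°.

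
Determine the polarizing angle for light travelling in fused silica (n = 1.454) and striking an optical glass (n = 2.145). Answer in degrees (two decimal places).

θ_B ≈ 55.87°

The reflected p-component vanishes when tan θ_B = n₂/n₁.
tan θ_B = n₂/n₁ = 2.145/1.454 = 1.4752.
So θ_B = arctan 1.4752 = 55.87°.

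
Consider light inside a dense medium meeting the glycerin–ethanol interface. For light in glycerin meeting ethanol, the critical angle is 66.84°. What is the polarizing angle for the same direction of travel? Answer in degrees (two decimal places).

θ_B ≈ 42.60°

n₂/n₁ = sin θ_c = sin 66.84° = 0.9194.
tan θ_B equals the same ratio, so θ_B = arctan(0.9194) = 42.60°.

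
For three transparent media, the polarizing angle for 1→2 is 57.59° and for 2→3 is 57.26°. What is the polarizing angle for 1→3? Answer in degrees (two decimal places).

θ_B ≈ 67.79°

n₂/n₁ = tan 57.59° = 1.5751 and n₃/n₂ = tan 57.26° = 1.5553.
So n₃/n₁ = (n₂/n₁)(n₃/n₂) = 1.5751 × 1.5553 = 2.4498.
θ_B(1→3) = arctan(2.4498) = 67.79°.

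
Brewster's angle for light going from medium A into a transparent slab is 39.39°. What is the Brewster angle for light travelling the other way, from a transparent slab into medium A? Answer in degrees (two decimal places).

The two Brewster angles are complementary: θ_B' = 90° − θ_B = 90° − 39.39° = 50.61°.

θ_B' ≈ 50.61°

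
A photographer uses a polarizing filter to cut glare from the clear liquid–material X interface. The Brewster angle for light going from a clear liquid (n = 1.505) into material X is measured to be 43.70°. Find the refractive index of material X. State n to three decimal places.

n ≈ 1.438

Brewster's law: tan θ_B = n₂/n₁ (light incident in a clear liquid, refracted into material X).
n₂ = n₁ tan θ_B = 1.505 × tan 43.70° = 1.438.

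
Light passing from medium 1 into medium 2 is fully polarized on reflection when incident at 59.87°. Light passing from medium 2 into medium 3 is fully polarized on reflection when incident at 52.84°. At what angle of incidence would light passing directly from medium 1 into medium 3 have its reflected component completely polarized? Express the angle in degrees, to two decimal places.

tan θ_B(1→2) = n₂/n₁ = tan 59.87° = 1.7230.
tan θ_B(2→3) = n₃/n₂ = tan 52.84° = 1.3194.
So n₃/n₁ = (n₂/n₁)(n₃/n₂) = 1.7230 × 1.3194 = 2.2733.
θ_B(1→3) = arctan(2.2733) = 66.26°.

θ_B ≈ 66.26°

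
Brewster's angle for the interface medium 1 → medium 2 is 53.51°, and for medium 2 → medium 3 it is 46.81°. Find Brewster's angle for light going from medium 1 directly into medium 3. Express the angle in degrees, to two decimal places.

n₂/n₁ = tan 53.51° = 1.3519 and n₃/n₂ = tan 46.81° = 1.0653.
Multiplying, n₃/n₁ = 1.3519 × 1.0653 = 1.4401, and θ_B(1→3) = arctan 1.4401 = 55.22°.

θ_B ≈ 55.22°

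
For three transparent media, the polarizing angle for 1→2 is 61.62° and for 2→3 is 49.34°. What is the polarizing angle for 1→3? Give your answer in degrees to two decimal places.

Each Brewster angle gives a ratio: n₂/n₁ = tan 61.62° = 1.8510, n₃/n₂ = tan 49.34° = 1.1643.
So n₃/n₁ = (n₂/n₁)(n₃/n₂) = 1.8510 × 1.1643 = 2.1550.
θ_B(1→3) = arctan(2.1550) = 65.11°.

θ_B ≈ 65.11°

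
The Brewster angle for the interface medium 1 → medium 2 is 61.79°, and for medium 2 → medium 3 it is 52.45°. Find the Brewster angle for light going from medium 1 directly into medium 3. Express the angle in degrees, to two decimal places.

θ_B ≈ 67.59°

Each Brewster angle gives a ratio: n₂/n₁ = tan 61.79° = 1.8642, n₃/n₂ = tan 52.45° = 1.3009.
n₃/n₁ = 2.4251. Then tan θ_B(1→3) = n₃/n₁, so θ_B(1→3) = arctan(2.4251) = 67.59°.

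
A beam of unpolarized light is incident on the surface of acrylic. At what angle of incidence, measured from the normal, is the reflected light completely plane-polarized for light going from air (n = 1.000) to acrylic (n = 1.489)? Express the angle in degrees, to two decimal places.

θ_B ≈ 56.12°

Brewster's condition: tan θ_B = n₂/n₁ = 1.489/1.000 = 1.4890.
θ_B = arctan(1.4890) = 56.12°.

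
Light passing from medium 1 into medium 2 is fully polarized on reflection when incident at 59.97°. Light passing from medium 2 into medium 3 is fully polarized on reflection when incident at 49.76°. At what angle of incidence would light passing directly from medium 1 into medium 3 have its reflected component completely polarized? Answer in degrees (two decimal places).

θ_B ≈ 63.93°

tan θ_B(1→2) = n₂/n₁ = tan 59.97° = 1.7300.
tan θ_B(2→3) = n₃/n₂ = tan 49.76° = 1.1817.
So n₃/n₁ = (n₂/n₁)(n₃/n₂) = 1.7300 × 1.1817 = 2.0442.
θ_B(1→3) = arctan(2.0442) = 63.93°.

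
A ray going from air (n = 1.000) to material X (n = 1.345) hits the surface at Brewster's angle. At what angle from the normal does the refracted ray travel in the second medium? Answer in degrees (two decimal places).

θ_t ≈ 36.63°

θ_B = arctan(n₂/n₁) = arctan(1.345/1.000) = 53.37°.
At Brewster's angle the reflected and refracted rays are perpendicular, so θ_t = 90° − θ_B = 90° − 53.37° = 36.63°.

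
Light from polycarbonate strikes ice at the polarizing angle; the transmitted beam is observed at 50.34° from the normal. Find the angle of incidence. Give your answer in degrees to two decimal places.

Brewster's condition makes the reflected and refracted beams perpendicular: θ_B + θ_t = 90°.
So θ_B = 90° − θ_t = 90° − 50.34° = 39.66°.

θ_B ≈ 39.66°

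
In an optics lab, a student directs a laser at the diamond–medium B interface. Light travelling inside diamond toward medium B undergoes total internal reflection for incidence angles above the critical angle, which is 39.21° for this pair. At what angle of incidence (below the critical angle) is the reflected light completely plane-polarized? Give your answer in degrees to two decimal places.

At the critical angle sin θ_c = n₂/n₁, giving n₂/n₁ = sin 39.21° = 0.6322.
Then tan θ_B = n₂/n₁ = 0.6322, so θ_B = arctan 0.6322 = 32.30°.

θ_B ≈ 32.30°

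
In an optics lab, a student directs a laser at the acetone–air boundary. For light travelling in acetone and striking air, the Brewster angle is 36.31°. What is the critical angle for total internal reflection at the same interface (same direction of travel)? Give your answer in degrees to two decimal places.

n₂/n₁ = tan 36.31° = 0.7348; the critical angle satisfies sin θ_c = n₂/n₁.
θ_c = arcsin(0.7348) = 47.29°.

θ_c ≈ 47.29°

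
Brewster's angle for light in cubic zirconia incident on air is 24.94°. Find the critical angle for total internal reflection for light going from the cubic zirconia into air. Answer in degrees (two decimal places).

n₂/n₁ = tan 24.94° = 0.4650; the critical angle satisfies sin θ_c = n₂/n₁.
θ_c = arcsin(0.4650) = 27.71°.

θ_c ≈ 27.71°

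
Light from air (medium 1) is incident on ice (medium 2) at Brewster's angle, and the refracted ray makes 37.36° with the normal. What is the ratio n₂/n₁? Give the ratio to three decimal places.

At Brewster incidence θ_B = 90° − θ_t = 90° − 37.36° = 52.64°.
tan θ_B = n₂/n₁, so n₂/n₁ = tan 52.64° = 1.310.

n₂/n₁ ≈ 1.310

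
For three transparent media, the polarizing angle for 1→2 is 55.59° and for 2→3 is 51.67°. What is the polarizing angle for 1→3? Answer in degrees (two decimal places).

tan θ_B(1→2) = n₂/n₁ = tan 55.59° = 1.4599.
tan θ_B(2→3) = n₃/n₂ = tan 51.67° = 1.2649.
n₃/n₁ = 1.8466. Then tan θ_B(1→3) = n₃/n₁, so θ_B(1→3) = arctan(1.8466) = 61.56°.

θ_B ≈ 61.56°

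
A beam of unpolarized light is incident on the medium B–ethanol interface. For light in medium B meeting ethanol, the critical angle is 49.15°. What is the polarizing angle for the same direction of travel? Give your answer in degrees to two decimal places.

θ_B ≈ 37.10°

At the critical angle sin θ_c = n₂/n₁, giving n₂/n₁ = sin 49.15° = 0.7564.
Then tan θ_B = n₂/n₁ = 0.7564, so θ_B = arctan 0.7564 = 37.10°.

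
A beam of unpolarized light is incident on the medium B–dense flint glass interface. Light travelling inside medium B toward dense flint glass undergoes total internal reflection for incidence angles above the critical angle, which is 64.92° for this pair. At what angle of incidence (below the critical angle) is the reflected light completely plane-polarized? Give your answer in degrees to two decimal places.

θ_B ≈ 42.17°

n₂/n₁ = sin θ_c = sin 64.92° = 0.9057.
tan θ_B equals the same ratio, so θ_B = arctan(0.9057) = 42.17°.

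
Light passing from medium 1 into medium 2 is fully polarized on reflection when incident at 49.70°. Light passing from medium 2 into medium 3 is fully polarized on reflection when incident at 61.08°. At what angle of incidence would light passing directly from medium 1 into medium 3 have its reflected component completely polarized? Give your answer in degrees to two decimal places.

tan θ_B(1→2) = n₂/n₁ = tan 49.70° = 1.1792.
tan θ_B(2→3) = n₃/n₂ = tan 61.08° = 1.8100.
So n₃/n₁ = (n₂/n₁)(n₃/n₂) = 1.1792 × 1.8100 = 2.1343.
θ_B(1→3) = arctan(2.1343) = 64.89°.

θ_B ≈ 64.89°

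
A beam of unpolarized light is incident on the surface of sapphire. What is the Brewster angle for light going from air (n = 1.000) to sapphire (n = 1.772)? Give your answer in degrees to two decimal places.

θ_B ≈ 60.56°

Brewster's condition: tan θ_B = n₂/n₁ = 1.772/1.000 = 1.7720. Taking the arctangent, θ_B = 60.56°.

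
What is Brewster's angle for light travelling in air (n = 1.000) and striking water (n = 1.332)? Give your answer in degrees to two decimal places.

Here n₂/n₁ = 1.332/1.000 = 1.3320, and Brewster's law gives tan θ_B = n₂/n₁.
θ_B = arctan(1.3320) = 53.10°.

θ_B ≈ 53.10°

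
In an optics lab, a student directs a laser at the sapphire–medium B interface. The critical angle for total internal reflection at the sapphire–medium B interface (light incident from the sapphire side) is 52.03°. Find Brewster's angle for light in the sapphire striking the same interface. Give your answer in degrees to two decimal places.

θ_B ≈ 38.25°

At the critical angle sin θ_c = n₂/n₁, giving n₂/n₁ = sin 52.03° = 0.7883.
Then tan θ_B = n₂/n₁ = 0.7883, so θ_B = arctan 0.7883 = 38.25°.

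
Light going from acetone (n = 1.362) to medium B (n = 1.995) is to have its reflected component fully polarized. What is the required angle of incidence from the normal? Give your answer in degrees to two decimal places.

θ_B ≈ 55.68°

Here n₂/n₁ = 1.995/1.362 = 1.4648, and Brewster's law gives tan θ_B = n₂/n₁.
θ_B = arctan(1.4648) = 55.68°.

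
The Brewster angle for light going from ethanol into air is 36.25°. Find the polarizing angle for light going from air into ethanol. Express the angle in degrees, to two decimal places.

θ_B' ≈ 53.75°

Reversing the direction swaps n₁ and n₂, so tan θ_B' = 1/tan θ_B and θ_B' = 90° − θ_B.
Hence θ_B' = 90° − 36.25° = 53.75°.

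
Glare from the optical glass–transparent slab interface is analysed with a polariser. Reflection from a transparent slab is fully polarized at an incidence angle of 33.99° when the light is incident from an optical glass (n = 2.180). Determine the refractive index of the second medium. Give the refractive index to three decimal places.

n ≈ 1.470

Brewster's law: tan θ_B = n₂/n₁ (light incident in an optical glass, refracted into a transparent slab).
n₂ = n₁ tan θ_B = 2.180 × tan 33.99° = 1.470.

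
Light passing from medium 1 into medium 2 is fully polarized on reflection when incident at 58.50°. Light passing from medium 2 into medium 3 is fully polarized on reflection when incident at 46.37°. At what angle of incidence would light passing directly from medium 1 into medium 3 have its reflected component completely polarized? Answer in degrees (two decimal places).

θ_B ≈ 59.71°

Each Brewster angle gives a ratio: n₂/n₁ = tan 58.50° = 1.6319, n₃/n₂ = tan 46.37° = 1.0490.
n₃/n₁ = 1.7118. Then tan θ_B(1→3) = n₃/n₁, so θ_B(1→3) = arctan(1.7118) = 59.71°.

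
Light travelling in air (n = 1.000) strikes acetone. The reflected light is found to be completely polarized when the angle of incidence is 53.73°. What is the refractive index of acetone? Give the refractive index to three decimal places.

n ≈ 1.363

Brewster's law: tan θ_B = n₂/n₁ (light incident in air, refracted into acetone).
n₂ = n₁ tan θ_B = 1.000 × tan 53.73° = 1.363.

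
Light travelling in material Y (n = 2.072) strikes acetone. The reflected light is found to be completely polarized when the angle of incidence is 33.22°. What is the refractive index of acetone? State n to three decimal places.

At Brewster's angle, tan θ_B = n₂/n₁ with n₁ on the incident side (material Y) and n₂ on the transmitted side (acetone).
n₂ = n₁ tan θ_B = 2.072 × tan 33.22° = 1.357.

n ≈ 1.357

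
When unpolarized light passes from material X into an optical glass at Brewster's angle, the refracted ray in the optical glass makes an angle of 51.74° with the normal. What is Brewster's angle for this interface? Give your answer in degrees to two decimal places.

θ_B ≈ 38.26°

At Brewster's angle the reflected and refracted rays are perpendicular, so θ_B + θ_t = 90°.
So θ_B = 90° − θ_t = 90° − 51.74° = 38.26°.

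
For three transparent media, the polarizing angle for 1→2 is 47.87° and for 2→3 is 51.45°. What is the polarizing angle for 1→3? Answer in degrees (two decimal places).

n₂/n₁ = tan 47.87° = 1.1056 and n₃/n₂ = tan 51.45° = 1.2549.
Multiplying, n₃/n₁ = 1.1056 × 1.2549 = 1.3874, and θ_B(1→3) = arctan 1.3874 = 54.22°.

θ_B ≈ 54.22°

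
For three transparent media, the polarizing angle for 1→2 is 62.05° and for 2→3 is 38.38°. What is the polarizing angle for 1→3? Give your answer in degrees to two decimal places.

θ_B ≈ 56.18°

n₂/n₁ = tan 62.05° = 1.8847 and n₃/n₂ = tan 38.38° = 0.7920.
So n₃/n₁ = (n₂/n₁)(n₃/n₂) = 1.8847 × 0.7920 = 1.4927.
θ_B(1→3) = arctan(1.4927) = 56.18°.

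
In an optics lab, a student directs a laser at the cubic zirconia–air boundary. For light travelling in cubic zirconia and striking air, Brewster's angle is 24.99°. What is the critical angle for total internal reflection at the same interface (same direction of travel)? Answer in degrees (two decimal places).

n₂/n₁ = tan 24.99° = 0.4661; the critical angle satisfies sin θ_c = n₂/n₁.
θ_c = arcsin(0.4661) = 27.78°.

θ_c ≈ 27.78°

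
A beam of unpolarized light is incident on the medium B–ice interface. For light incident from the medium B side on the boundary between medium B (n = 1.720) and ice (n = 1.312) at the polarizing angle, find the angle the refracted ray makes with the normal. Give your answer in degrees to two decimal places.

First find Brewster's angle: tan θ_B = 1.312/1.720 = 0.7628, giving θ_B = 37.34°.
At Brewster's angle the reflected and refracted rays are perpendicular, so θ_t = 90° − θ_B = 90° − 37.34° = 52.66°.

θ_t ≈ 52.66°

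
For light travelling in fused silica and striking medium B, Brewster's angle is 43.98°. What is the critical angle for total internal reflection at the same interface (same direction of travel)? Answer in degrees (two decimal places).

θ_c ≈ 74.80°

tan θ_B = n₂/n₁ = tan 43.98° = 0.9650.
Total internal reflection: sin θ_c = n₂/n₁ = 0.9650.
θ_c = arcsin(0.9650) = 74.80°.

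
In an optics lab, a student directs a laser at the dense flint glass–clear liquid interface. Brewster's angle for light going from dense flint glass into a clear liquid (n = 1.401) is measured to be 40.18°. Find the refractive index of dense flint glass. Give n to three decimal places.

n ≈ 1.659

At Brewster's angle, tan θ_B = n₂/n₁ with n₁ on the incident side (dense flint glass) and n₂ on the transmitted side (a clear liquid).
n₁ = n₂ / tan θ_B = 1.401 / tan 40.18° = 1.659.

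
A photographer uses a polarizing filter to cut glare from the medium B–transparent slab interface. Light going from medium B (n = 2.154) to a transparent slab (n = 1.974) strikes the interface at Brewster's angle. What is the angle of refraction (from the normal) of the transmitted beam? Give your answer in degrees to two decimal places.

θ_t ≈ 47.50°

First find Brewster's angle: tan θ_B = 1.974/2.154 = 0.9164, giving θ_B = 42.50°.
Since θ_B + θ_t = 90° at Brewster incidence, θ_t = 90° − 42.50° = 47.50°.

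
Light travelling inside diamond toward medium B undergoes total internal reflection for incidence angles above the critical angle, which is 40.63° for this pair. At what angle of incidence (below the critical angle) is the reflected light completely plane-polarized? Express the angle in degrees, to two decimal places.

At the critical angle sin θ_c = n₂/n₁, giving n₂/n₁ = sin 40.63° = 0.6512.
Then tan θ_B = n₂/n₁ = 0.6512, so θ_B = arctan 0.6512 = 33.07°.

θ_B ≈ 33.07°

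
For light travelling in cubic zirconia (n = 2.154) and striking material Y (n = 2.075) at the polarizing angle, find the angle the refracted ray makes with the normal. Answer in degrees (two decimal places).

θ_t ≈ 46.07°

First find Brewster's angle: tan θ_B = 2.075/2.154 = 0.9633, giving θ_B = 43.93°.
Since θ_B + θ_t = 90° at Brewster incidence, θ_t = 90° − 43.93° = 46.07°.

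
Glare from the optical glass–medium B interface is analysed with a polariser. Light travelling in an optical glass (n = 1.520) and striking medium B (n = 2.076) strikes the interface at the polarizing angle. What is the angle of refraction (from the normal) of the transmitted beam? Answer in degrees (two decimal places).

First find Brewster's angle: tan θ_B = 2.076/1.520 = 1.3658, giving θ_B = 53.79°.
At Brewster's angle the reflected and refracted rays are perpendicular, so θ_t = 90° − θ_B = 90° − 53.79° = 36.21°.

θ_t ≈ 36.21°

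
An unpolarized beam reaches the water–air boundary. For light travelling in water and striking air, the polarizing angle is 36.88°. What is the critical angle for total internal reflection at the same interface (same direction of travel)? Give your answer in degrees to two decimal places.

From Brewster, n₂/n₁ = tan θ_B = tan 36.88° = 0.7503.
Then sin θ_c = n₂/n₁ = 0.7503, so θ_c = arcsin 0.7503 = 48.61°.

θ_c ≈ 48.61°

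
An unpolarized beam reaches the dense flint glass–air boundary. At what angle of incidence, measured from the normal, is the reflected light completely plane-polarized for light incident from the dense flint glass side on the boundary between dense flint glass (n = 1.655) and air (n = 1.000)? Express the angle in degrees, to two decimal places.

Brewster's condition: tan θ_B = n₂/n₁ = 1.000/1.655 = 0.6042.
θ_B = arctan(0.6042) = 31.14°.

θ_B ≈ 31.14°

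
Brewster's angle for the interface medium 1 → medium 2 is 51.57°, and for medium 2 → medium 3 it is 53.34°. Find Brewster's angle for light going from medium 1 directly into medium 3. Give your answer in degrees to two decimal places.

n₂/n₁ = tan 51.57° = 1.2603 and n₃/n₂ = tan 53.34° = 1.3436.
So n₃/n₁ = (n₂/n₁)(n₃/n₂) = 1.2603 × 1.3436 = 1.6933.
θ_B(1→3) = arctan(1.6933) = 59.44°.

θ_B ≈ 59.44°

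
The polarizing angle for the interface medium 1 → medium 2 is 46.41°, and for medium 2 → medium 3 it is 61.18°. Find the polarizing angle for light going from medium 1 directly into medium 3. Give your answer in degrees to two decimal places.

Each Brewster angle gives a ratio: n₂/n₁ = tan 46.41° = 1.0505, n₃/n₂ = tan 61.18° = 1.8175.
So n₃/n₁ = (n₂/n₁)(n₃/n₂) = 1.0505 × 1.8175 = 1.9092.
θ_B(1→3) = arctan(1.9092) = 62.36°.

θ_B ≈ 62.36°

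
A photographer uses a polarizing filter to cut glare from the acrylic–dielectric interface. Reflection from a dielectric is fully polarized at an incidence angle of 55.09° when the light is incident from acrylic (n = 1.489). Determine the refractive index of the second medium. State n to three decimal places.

Full polarization of the reflected beam means tan θ_B = n₂/n₁, where n₁ is the incident medium (acrylic).
n₂ = n₁ tan θ_B = 1.489 × tan 55.09° = 2.134.

n ≈ 2.134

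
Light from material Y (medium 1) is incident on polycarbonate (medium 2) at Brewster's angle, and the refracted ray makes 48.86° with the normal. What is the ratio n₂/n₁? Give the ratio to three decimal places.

θ_B + θ_t = 90°, so θ_B = 90° − 48.86° = 41.14°.
tan θ_B = n₂/n₁, so n₂/n₁ = tan 41.14° = 0.874.

n₂/n₁ ≈ 0.874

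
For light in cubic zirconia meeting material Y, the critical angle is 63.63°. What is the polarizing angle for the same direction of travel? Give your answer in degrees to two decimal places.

θ_B ≈ 41.86°

sin θ_c = n₂/n₁, so n₂/n₁ = sin 63.63° = 0.8959.
Brewster: tan θ_B = n₂/n₁ = 0.8959.
θ_B = arctan(0.8959) = 41.86°.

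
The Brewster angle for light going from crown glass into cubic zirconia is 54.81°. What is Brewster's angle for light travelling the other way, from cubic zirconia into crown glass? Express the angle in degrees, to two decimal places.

θ_B' ≈ 35.19°

Reversing the direction swaps n₁ and n₂, so tan θ_B' = 1/tan θ_B and θ_B' = 90° − θ_B.
Hence θ_B' = 90° − 54.81° = 35.19°.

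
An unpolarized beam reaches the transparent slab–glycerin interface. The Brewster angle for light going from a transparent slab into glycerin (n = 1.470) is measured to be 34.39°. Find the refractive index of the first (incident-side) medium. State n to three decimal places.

Full polarization of the reflected beam means tan θ_B = n₂/n₁, where n₁ is the incident medium (a transparent slab).
n₁ = n₂ / tan θ_B = 1.470 / tan 34.39° = 2.148.

n ≈ 2.148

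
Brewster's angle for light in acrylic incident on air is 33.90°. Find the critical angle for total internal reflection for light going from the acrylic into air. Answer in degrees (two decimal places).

θ_c ≈ 42.22°

n₂/n₁ = tan 33.90° = 0.6720; the critical angle satisfies sin θ_c = n₂/n₁.
θ_c = arcsin(0.6720) = 42.22°.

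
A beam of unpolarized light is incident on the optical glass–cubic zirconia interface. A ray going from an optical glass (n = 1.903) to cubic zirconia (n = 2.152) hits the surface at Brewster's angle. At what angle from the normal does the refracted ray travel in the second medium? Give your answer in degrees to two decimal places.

θ_B = arctan(n₂/n₁) = arctan(2.152/1.903) = 48.51°.
The refracted ray is perpendicular to the reflected ray, so θ_t = 90° − θ_B = 41.49°.

θ_t ≈ 41.49°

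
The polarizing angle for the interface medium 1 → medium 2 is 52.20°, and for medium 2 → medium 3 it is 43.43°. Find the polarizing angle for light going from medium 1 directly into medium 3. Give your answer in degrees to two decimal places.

n₂/n₁ = tan 52.20° = 1.2892 and n₃/n₂ = tan 43.43° = 0.9466.
Multiplying, n₃/n₁ = 1.2892 × 0.9466 = 1.2204, and θ_B(1→3) = arctan 1.2204 = 50.67°.

θ_B ≈ 50.67°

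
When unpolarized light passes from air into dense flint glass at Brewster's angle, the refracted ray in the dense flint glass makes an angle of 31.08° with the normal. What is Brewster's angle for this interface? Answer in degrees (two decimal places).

Brewster's condition makes the reflected and refracted beams perpendicular: θ_B + θ_t = 90°.
So θ_B = 90° − θ_t = 90° − 31.08° = 58.92°.

θ_B ≈ 58.92°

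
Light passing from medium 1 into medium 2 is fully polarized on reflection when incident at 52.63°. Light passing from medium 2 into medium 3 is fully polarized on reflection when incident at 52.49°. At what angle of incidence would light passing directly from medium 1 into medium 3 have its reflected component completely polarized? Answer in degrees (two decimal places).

θ_B ≈ 59.62°

n₂/n₁ = tan 52.63° = 1.3094 and n₃/n₂ = tan 52.49° = 1.3028.
So n₃/n₁ = (n₂/n₁)(n₃/n₂) = 1.3094 × 1.3028 = 1.7058.
θ_B(1→3) = arctan(1.7058) = 59.62°.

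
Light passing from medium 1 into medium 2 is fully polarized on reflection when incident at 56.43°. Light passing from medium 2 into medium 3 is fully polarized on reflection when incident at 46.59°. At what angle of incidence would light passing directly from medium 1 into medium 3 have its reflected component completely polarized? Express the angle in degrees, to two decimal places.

θ_B ≈ 57.88°

tan θ_B(1→2) = n₂/n₁ = tan 56.43° = 1.5068.
tan θ_B(2→3) = n₃/n₂ = tan 46.59° = 1.0571.
Multiplying, n₃/n₁ = 1.5068 × 1.0571 = 1.5929, and θ_B(1→3) = arctan 1.5929 = 57.88°.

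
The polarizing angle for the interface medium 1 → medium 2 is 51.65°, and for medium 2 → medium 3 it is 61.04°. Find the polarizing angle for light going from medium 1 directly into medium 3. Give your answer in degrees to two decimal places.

Each Brewster angle gives a ratio: n₂/n₁ = tan 51.65° = 1.2640, n₃/n₂ = tan 61.04° = 1.8070.
Multiplying, n₃/n₁ = 1.2640 × 1.8070 = 2.2840, and θ_B(1→3) = arctan 2.2840 = 66.35°.

θ_B ≈ 66.35°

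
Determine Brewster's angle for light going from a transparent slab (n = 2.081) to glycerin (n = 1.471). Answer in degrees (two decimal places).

At Brewster's angle the reflected and refracted rays are perpendicular, which with Snell's law gives tan θ_B = n₂/n₁.
Brewster's condition: tan θ_B = n₂/n₁ = 1.471/2.081 = 0.7069.
So θ_B = arctan 0.7069 = 35.26°.

θ_B ≈ 35.26°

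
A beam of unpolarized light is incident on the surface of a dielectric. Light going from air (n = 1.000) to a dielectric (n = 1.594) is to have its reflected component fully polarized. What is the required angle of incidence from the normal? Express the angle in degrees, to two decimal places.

tan θ_B = n₂/n₁ = 1.594/1.000 = 1.5940. Taking the arctangent, θ_B = 57.90°.

θ_B ≈ 57.90°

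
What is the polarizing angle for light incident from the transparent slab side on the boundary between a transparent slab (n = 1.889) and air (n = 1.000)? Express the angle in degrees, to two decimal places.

tan θ_B = n₂/n₁ = 1.000/1.889 = 0.5294.
So θ_B = arctan 0.5294 = 27.90°.

θ_B ≈ 27.90°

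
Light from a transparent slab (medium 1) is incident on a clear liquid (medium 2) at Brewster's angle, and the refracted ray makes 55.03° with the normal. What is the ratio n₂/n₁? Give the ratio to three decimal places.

At Brewster incidence θ_B = 90° − θ_t = 90° − 55.03° = 34.97°.
Then n₂/n₁ = tan θ_B = tan 34.97° = 0.699.

n₂/n₁ ≈ 0.699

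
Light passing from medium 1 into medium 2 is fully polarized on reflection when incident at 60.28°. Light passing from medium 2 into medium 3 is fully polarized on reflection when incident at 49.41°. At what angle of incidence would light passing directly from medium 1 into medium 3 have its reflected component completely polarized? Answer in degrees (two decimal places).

n₂/n₁ = tan 60.28° = 1.7518 and n₃/n₂ = tan 49.41° = 1.1671.
n₃/n₁ = 2.0445. Then tan θ_B(1→3) = n₃/n₁, so θ_B(1→3) = arctan(2.0445) = 63.94°.

θ_B ≈ 63.94°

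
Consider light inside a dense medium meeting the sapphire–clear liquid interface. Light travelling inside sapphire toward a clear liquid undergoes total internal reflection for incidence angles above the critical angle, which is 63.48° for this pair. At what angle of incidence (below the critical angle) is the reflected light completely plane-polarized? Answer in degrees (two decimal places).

n₂/n₁ = sin θ_c = sin 63.48° = 0.8948.
tan θ_B equals the same ratio, so θ_B = arctan(0.8948) = 41.82°.

θ_B ≈ 41.82°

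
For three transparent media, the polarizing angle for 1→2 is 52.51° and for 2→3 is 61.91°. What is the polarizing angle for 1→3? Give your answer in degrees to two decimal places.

θ_B ≈ 67.74°

Each Brewster angle gives a ratio: n₂/n₁ = tan 52.51° = 1.3037, n₃/n₂ = tan 61.91° = 1.8736.
So n₃/n₁ = (n₂/n₁)(n₃/n₂) = 1.3037 × 1.8736 = 2.4426.
θ_B(1→3) = arctan(2.4426) = 67.74°.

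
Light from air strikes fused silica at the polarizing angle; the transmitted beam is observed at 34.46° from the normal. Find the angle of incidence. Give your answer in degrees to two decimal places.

θ_B ≈ 55.54°

Since the reflected and refracted rays are at right angles at the polarizing angle, θ_B + θ_t = 90°.
So θ_B = 90° − θ_t = 90° − 34.46° = 55.54°.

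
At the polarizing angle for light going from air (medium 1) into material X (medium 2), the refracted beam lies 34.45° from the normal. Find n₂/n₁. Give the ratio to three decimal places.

n₂/n₁ ≈ 1.458

θ_B + θ_t = 90°, so θ_B = 90° − 34.45° = 55.55°.
Then n₂/n₁ = tan θ_B = tan 55.55° = 1.458.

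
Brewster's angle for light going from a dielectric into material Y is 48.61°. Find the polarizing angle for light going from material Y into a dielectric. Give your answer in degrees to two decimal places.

θ_B' ≈ 41.39°

tan θ_B' = n₁/n₂ = 1/tan θ_B, so θ_B' = 90° − θ_B.
θ_B' = 90° − 48.61° = 41.39°.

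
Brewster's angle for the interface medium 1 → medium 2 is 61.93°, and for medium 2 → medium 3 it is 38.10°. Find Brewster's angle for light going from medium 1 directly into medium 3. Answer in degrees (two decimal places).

tan θ_B(1→2) = n₂/n₁ = tan 61.93° = 1.8752.
tan θ_B(2→3) = n₃/n₂ = tan 38.10° = 0.7841.
So n₃/n₁ = (n₂/n₁)(n₃/n₂) = 1.8752 × 0.7841 = 1.4703.
θ_B(1→3) = arctan(1.4703) = 55.78°.

θ_B ≈ 55.78°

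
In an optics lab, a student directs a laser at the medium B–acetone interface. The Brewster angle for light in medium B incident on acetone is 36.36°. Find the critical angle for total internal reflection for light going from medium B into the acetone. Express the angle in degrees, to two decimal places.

From Brewster, n₂/n₁ = tan θ_B = tan 36.36° = 0.7362.
Then sin θ_c = n₂/n₁ = 0.7362, so θ_c = arcsin 0.7362 = 47.41°.

θ_c ≈ 47.41°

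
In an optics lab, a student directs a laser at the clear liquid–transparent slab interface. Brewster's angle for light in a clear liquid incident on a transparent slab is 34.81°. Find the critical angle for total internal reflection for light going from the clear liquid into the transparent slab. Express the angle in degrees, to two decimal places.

θ_c ≈ 44.05°

n₂/n₁ = tan 34.81° = 0.6953; the critical angle satisfies sin θ_c = n₂/n₁.
θ_c = arcsin(0.6953) = 44.05°.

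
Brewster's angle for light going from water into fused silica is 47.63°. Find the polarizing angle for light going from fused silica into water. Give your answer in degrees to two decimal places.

tan θ_B' = n₁/n₂ = 1/tan θ_B, so θ_B' = 90° − θ_B.
θ_B' = 90° − 47.63° = 42.37°.

θ_B' ≈ 42.37°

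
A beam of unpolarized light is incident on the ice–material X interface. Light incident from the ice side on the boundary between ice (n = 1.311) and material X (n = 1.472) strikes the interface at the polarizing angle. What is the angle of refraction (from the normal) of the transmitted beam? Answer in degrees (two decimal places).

θ_B = arctan(n₂/n₁) = arctan(1.472/1.311) = 48.31°.
Since θ_B + θ_t = 90° at Brewster incidence, θ_t = 90° − 48.31° = 41.69°.

θ_t ≈ 41.69°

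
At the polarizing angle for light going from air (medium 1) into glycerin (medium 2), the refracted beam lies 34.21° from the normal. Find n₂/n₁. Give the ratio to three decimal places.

At Brewster incidence θ_B = 90° − θ_t = 90° − 34.21° = 55.79°.
tan θ_B = n₂/n₁, so n₂/n₁ = tan 55.79° = 1.471.

n₂/n₁ ≈ 1.471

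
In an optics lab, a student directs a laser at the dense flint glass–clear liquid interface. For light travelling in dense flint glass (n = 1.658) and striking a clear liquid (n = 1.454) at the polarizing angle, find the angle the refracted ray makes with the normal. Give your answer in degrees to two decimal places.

θ_B = arctan(n₂/n₁) = arctan(1.454/1.658) = 41.25°.
The refracted ray is perpendicular to the reflected ray, so θ_t = 90° − θ_B = 48.75°.

θ_t ≈ 48.75°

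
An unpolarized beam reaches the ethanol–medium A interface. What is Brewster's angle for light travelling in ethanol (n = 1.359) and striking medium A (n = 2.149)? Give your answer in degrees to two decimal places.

Here n₂/n₁ = 2.149/1.359 = 1.5813, and Brewster's law gives tan θ_B = n₂/n₁.
So θ_B = arctan 1.5813 = 57.69°.

θ_B ≈ 57.69°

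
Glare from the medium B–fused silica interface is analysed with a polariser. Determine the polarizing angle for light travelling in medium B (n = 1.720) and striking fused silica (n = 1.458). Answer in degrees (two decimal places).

θ_B ≈ 40.29°

Here n₂/n₁ = 1.458/1.720 = 0.8477, and Brewster's law gives tan θ_B = n₂/n₁.
So θ_B = arctan 0.8477 = 40.29°.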